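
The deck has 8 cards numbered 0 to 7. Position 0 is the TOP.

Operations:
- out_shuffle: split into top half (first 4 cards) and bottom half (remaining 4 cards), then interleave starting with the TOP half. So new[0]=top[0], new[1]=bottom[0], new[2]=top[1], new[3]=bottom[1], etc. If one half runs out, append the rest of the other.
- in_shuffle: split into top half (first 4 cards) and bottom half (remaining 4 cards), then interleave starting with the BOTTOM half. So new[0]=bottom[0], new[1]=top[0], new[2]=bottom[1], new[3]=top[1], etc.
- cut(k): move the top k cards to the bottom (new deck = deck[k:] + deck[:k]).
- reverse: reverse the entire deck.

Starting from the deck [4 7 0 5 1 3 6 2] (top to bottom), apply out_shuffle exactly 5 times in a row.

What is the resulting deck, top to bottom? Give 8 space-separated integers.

After op 1 (out_shuffle): [4 1 7 3 0 6 5 2]
After op 2 (out_shuffle): [4 0 1 6 7 5 3 2]
After op 3 (out_shuffle): [4 7 0 5 1 3 6 2]
After op 4 (out_shuffle): [4 1 7 3 0 6 5 2]
After op 5 (out_shuffle): [4 0 1 6 7 5 3 2]

Answer: 4 0 1 6 7 5 3 2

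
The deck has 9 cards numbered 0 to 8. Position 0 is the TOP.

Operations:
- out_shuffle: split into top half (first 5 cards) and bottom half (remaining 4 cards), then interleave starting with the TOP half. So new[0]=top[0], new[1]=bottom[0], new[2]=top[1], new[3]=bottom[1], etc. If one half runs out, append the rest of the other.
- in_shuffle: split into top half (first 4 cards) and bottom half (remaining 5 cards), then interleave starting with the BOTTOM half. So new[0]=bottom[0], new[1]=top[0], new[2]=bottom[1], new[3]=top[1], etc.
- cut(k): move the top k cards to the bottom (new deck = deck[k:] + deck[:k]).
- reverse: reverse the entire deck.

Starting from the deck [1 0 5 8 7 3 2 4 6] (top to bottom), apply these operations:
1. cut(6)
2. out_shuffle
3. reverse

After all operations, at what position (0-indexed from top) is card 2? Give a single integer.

After op 1 (cut(6)): [2 4 6 1 0 5 8 7 3]
After op 2 (out_shuffle): [2 5 4 8 6 7 1 3 0]
After op 3 (reverse): [0 3 1 7 6 8 4 5 2]
Card 2 is at position 8.

Answer: 8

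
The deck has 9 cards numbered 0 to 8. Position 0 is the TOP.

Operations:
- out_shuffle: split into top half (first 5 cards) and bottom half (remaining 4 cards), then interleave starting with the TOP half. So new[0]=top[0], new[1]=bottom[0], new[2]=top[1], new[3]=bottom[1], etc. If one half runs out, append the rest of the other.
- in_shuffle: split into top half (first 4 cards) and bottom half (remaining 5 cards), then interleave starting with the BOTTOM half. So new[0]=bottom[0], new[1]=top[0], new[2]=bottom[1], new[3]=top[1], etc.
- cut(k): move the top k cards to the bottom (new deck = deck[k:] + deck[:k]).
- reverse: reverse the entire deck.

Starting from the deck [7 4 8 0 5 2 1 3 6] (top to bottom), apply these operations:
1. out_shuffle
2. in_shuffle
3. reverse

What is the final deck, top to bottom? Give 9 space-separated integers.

After op 1 (out_shuffle): [7 2 4 1 8 3 0 6 5]
After op 2 (in_shuffle): [8 7 3 2 0 4 6 1 5]
After op 3 (reverse): [5 1 6 4 0 2 3 7 8]

Answer: 5 1 6 4 0 2 3 7 8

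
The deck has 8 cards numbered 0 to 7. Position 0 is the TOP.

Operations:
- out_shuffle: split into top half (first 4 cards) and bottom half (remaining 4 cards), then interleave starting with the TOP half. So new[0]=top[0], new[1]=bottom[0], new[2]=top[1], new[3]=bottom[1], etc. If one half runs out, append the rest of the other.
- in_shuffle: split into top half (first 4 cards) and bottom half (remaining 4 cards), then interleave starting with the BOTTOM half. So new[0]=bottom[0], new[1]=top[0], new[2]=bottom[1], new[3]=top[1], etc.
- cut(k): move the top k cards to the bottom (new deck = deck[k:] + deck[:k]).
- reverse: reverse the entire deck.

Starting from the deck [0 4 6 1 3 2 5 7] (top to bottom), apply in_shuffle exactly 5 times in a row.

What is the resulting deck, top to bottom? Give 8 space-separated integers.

Answer: 4 1 2 7 0 6 3 5

Derivation:
After op 1 (in_shuffle): [3 0 2 4 5 6 7 1]
After op 2 (in_shuffle): [5 3 6 0 7 2 1 4]
After op 3 (in_shuffle): [7 5 2 3 1 6 4 0]
After op 4 (in_shuffle): [1 7 6 5 4 2 0 3]
After op 5 (in_shuffle): [4 1 2 7 0 6 3 5]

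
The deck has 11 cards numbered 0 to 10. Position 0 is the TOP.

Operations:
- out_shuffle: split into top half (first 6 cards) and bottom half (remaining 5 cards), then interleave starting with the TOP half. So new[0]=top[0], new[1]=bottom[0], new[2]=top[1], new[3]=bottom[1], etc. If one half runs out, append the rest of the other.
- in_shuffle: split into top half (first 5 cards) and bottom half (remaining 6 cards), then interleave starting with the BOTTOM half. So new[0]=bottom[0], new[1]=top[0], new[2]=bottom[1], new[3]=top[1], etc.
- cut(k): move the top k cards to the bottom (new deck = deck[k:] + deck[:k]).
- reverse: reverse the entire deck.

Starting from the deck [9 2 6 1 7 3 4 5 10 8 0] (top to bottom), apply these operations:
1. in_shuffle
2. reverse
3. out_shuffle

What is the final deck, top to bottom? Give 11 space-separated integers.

Answer: 0 5 7 2 8 4 1 9 10 3 6

Derivation:
After op 1 (in_shuffle): [3 9 4 2 5 6 10 1 8 7 0]
After op 2 (reverse): [0 7 8 1 10 6 5 2 4 9 3]
After op 3 (out_shuffle): [0 5 7 2 8 4 1 9 10 3 6]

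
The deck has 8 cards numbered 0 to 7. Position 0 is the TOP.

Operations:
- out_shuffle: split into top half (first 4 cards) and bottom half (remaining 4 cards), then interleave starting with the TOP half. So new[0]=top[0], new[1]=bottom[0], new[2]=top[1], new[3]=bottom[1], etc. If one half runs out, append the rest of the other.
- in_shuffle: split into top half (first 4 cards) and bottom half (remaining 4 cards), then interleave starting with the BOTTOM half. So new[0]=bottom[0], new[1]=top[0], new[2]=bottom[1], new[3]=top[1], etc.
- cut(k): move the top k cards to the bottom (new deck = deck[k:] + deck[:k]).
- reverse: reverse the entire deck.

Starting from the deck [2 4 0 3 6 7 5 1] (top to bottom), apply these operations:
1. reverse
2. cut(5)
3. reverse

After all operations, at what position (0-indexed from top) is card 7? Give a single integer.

After op 1 (reverse): [1 5 7 6 3 0 4 2]
After op 2 (cut(5)): [0 4 2 1 5 7 6 3]
After op 3 (reverse): [3 6 7 5 1 2 4 0]
Card 7 is at position 2.

Answer: 2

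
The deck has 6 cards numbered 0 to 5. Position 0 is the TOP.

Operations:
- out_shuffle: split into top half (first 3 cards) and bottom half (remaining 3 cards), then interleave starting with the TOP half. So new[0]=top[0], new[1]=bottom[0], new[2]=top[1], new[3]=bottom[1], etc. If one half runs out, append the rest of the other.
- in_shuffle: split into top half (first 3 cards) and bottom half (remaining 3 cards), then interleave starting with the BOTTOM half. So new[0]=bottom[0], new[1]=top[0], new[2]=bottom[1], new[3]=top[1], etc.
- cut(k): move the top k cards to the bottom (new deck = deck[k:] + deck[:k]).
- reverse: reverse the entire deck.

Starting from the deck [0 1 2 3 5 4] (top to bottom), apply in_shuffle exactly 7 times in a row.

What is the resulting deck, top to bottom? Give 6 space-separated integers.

Answer: 3 0 5 1 4 2

Derivation:
After op 1 (in_shuffle): [3 0 5 1 4 2]
After op 2 (in_shuffle): [1 3 4 0 2 5]
After op 3 (in_shuffle): [0 1 2 3 5 4]
After op 4 (in_shuffle): [3 0 5 1 4 2]
After op 5 (in_shuffle): [1 3 4 0 2 5]
After op 6 (in_shuffle): [0 1 2 3 5 4]
After op 7 (in_shuffle): [3 0 5 1 4 2]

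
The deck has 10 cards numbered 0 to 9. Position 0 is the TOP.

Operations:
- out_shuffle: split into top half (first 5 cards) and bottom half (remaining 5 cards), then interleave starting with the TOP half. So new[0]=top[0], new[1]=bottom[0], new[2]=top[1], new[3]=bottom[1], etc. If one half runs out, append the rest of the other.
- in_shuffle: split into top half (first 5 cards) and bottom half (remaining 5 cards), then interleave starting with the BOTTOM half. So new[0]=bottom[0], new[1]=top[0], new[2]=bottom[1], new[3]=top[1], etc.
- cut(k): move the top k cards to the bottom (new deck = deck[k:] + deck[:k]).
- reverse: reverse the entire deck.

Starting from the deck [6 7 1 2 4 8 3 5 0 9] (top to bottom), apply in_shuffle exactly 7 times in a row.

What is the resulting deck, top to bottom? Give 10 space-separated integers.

Answer: 5 4 7 9 3 2 6 0 8 1

Derivation:
After op 1 (in_shuffle): [8 6 3 7 5 1 0 2 9 4]
After op 2 (in_shuffle): [1 8 0 6 2 3 9 7 4 5]
After op 3 (in_shuffle): [3 1 9 8 7 0 4 6 5 2]
After op 4 (in_shuffle): [0 3 4 1 6 9 5 8 2 7]
After op 5 (in_shuffle): [9 0 5 3 8 4 2 1 7 6]
After op 6 (in_shuffle): [4 9 2 0 1 5 7 3 6 8]
After op 7 (in_shuffle): [5 4 7 9 3 2 6 0 8 1]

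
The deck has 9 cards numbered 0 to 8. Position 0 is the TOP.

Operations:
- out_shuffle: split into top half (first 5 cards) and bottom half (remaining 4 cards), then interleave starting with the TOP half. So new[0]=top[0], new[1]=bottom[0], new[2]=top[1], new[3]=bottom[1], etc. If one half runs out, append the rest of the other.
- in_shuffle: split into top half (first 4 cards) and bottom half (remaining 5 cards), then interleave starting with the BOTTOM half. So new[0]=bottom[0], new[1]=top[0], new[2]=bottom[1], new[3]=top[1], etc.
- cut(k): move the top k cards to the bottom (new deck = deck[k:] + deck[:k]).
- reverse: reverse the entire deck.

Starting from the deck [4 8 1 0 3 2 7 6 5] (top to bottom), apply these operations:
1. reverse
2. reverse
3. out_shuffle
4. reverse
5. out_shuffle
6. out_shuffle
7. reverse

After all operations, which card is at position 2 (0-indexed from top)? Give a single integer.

Answer: 8

Derivation:
After op 1 (reverse): [5 6 7 2 3 0 1 8 4]
After op 2 (reverse): [4 8 1 0 3 2 7 6 5]
After op 3 (out_shuffle): [4 2 8 7 1 6 0 5 3]
After op 4 (reverse): [3 5 0 6 1 7 8 2 4]
After op 5 (out_shuffle): [3 7 5 8 0 2 6 4 1]
After op 6 (out_shuffle): [3 2 7 6 5 4 8 1 0]
After op 7 (reverse): [0 1 8 4 5 6 7 2 3]
Position 2: card 8.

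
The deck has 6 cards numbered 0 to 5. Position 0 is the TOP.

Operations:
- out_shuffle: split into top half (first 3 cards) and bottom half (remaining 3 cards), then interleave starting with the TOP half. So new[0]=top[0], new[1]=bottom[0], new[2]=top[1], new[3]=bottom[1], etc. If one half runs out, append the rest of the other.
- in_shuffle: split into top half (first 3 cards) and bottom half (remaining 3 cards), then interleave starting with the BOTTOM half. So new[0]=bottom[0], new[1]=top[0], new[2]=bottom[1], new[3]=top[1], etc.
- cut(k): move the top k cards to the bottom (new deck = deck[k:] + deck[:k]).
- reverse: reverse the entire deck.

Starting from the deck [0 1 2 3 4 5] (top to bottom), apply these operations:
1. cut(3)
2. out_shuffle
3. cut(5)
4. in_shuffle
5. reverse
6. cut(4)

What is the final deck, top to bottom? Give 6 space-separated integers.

Answer: 2 4 0 5 3 1

Derivation:
After op 1 (cut(3)): [3 4 5 0 1 2]
After op 2 (out_shuffle): [3 0 4 1 5 2]
After op 3 (cut(5)): [2 3 0 4 1 5]
After op 4 (in_shuffle): [4 2 1 3 5 0]
After op 5 (reverse): [0 5 3 1 2 4]
After op 6 (cut(4)): [2 4 0 5 3 1]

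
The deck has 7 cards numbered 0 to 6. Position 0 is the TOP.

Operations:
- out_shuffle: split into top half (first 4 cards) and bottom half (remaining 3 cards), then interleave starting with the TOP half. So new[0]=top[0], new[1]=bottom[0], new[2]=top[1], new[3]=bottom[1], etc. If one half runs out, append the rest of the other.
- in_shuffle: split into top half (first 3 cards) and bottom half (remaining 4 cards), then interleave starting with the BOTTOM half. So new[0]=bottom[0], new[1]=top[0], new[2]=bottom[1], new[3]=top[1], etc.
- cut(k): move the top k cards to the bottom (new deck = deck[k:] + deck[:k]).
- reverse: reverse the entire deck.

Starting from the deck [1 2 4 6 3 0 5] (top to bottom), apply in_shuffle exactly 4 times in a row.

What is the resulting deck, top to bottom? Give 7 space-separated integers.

After op 1 (in_shuffle): [6 1 3 2 0 4 5]
After op 2 (in_shuffle): [2 6 0 1 4 3 5]
After op 3 (in_shuffle): [1 2 4 6 3 0 5]
After op 4 (in_shuffle): [6 1 3 2 0 4 5]

Answer: 6 1 3 2 0 4 5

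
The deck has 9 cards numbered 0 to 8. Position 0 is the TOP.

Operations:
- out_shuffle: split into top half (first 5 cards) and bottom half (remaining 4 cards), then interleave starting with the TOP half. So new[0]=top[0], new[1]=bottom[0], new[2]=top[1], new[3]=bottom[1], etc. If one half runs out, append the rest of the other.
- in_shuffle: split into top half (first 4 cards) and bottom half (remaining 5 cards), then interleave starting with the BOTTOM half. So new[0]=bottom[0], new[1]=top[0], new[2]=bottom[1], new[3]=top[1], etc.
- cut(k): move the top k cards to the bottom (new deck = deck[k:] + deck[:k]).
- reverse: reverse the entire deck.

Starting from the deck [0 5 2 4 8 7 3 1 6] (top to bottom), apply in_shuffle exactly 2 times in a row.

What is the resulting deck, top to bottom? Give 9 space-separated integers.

Answer: 3 8 2 0 1 7 4 5 6

Derivation:
After op 1 (in_shuffle): [8 0 7 5 3 2 1 4 6]
After op 2 (in_shuffle): [3 8 2 0 1 7 4 5 6]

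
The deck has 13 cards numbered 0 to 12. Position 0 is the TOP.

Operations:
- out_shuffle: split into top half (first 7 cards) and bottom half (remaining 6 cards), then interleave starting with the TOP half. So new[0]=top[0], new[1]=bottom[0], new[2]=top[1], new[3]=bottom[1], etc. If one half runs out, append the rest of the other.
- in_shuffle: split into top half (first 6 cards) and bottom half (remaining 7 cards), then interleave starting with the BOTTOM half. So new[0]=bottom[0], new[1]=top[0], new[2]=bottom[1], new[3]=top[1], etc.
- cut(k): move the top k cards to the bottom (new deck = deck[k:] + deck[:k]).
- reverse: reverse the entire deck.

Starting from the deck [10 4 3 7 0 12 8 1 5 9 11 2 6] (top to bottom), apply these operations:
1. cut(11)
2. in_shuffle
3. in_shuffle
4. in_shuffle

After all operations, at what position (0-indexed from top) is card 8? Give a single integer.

Answer: 6

Derivation:
After op 1 (cut(11)): [2 6 10 4 3 7 0 12 8 1 5 9 11]
After op 2 (in_shuffle): [0 2 12 6 8 10 1 4 5 3 9 7 11]
After op 3 (in_shuffle): [1 0 4 2 5 12 3 6 9 8 7 10 11]
After op 4 (in_shuffle): [3 1 6 0 9 4 8 2 7 5 10 12 11]
Card 8 is at position 6.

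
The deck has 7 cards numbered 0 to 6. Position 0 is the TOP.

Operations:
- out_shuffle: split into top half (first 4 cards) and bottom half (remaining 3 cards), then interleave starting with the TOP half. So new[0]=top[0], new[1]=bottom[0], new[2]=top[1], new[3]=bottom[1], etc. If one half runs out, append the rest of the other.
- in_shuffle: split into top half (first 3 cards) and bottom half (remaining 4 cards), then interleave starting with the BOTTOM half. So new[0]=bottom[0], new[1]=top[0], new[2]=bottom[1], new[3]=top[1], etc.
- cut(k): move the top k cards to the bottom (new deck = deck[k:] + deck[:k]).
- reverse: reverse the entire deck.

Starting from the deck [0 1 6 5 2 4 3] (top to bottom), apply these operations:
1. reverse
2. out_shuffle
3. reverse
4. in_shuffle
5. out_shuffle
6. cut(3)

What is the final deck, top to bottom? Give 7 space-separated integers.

After op 1 (reverse): [3 4 2 5 6 1 0]
After op 2 (out_shuffle): [3 6 4 1 2 0 5]
After op 3 (reverse): [5 0 2 1 4 6 3]
After op 4 (in_shuffle): [1 5 4 0 6 2 3]
After op 5 (out_shuffle): [1 6 5 2 4 3 0]
After op 6 (cut(3)): [2 4 3 0 1 6 5]

Answer: 2 4 3 0 1 6 5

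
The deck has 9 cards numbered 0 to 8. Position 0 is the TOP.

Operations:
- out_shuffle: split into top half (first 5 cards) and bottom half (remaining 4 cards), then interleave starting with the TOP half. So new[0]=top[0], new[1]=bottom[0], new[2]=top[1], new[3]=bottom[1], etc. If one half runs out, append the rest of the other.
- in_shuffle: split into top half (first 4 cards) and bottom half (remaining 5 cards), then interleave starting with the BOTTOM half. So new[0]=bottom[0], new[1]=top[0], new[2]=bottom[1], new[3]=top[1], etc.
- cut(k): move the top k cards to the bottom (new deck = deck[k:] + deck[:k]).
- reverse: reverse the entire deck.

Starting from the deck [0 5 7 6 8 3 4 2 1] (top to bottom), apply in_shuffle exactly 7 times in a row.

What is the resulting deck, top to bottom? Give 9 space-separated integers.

After op 1 (in_shuffle): [8 0 3 5 4 7 2 6 1]
After op 2 (in_shuffle): [4 8 7 0 2 3 6 5 1]
After op 3 (in_shuffle): [2 4 3 8 6 7 5 0 1]
After op 4 (in_shuffle): [6 2 7 4 5 3 0 8 1]
After op 5 (in_shuffle): [5 6 3 2 0 7 8 4 1]
After op 6 (in_shuffle): [0 5 7 6 8 3 4 2 1]
After op 7 (in_shuffle): [8 0 3 5 4 7 2 6 1]

Answer: 8 0 3 5 4 7 2 6 1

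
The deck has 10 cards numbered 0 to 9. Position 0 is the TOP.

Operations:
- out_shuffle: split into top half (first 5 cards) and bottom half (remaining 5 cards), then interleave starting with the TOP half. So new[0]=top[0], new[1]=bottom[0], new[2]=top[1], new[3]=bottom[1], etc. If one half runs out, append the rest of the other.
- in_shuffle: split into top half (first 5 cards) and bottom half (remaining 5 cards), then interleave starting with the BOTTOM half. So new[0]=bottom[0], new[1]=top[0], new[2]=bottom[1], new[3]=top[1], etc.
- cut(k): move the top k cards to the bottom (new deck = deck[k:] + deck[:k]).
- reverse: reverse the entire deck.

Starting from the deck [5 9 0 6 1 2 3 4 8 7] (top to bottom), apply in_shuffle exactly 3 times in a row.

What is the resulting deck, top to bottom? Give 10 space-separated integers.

Answer: 3 0 7 2 9 8 1 5 4 6

Derivation:
After op 1 (in_shuffle): [2 5 3 9 4 0 8 6 7 1]
After op 2 (in_shuffle): [0 2 8 5 6 3 7 9 1 4]
After op 3 (in_shuffle): [3 0 7 2 9 8 1 5 4 6]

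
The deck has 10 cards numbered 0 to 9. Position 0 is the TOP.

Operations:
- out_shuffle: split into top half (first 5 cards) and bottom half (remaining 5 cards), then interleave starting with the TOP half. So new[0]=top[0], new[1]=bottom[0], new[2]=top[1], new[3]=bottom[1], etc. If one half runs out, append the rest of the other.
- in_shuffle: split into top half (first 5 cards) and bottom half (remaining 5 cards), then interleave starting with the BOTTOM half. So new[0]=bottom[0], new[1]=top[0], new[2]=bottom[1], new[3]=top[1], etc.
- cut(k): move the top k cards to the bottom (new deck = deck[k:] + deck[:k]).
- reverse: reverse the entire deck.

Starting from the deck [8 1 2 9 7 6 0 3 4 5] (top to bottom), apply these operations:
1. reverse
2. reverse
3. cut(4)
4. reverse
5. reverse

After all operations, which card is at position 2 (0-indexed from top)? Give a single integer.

Answer: 0

Derivation:
After op 1 (reverse): [5 4 3 0 6 7 9 2 1 8]
After op 2 (reverse): [8 1 2 9 7 6 0 3 4 5]
After op 3 (cut(4)): [7 6 0 3 4 5 8 1 2 9]
After op 4 (reverse): [9 2 1 8 5 4 3 0 6 7]
After op 5 (reverse): [7 6 0 3 4 5 8 1 2 9]
Position 2: card 0.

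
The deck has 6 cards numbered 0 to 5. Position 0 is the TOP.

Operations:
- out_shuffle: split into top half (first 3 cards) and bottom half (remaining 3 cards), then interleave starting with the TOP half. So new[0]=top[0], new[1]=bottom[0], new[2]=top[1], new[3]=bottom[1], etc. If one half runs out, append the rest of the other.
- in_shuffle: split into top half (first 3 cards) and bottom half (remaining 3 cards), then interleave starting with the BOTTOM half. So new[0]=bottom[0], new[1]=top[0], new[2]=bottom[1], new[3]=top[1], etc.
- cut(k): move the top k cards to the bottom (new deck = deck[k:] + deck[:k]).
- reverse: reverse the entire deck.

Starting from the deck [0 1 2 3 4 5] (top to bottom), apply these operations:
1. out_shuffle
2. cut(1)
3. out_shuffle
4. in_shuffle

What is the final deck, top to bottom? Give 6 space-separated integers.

After op 1 (out_shuffle): [0 3 1 4 2 5]
After op 2 (cut(1)): [3 1 4 2 5 0]
After op 3 (out_shuffle): [3 2 1 5 4 0]
After op 4 (in_shuffle): [5 3 4 2 0 1]

Answer: 5 3 4 2 0 1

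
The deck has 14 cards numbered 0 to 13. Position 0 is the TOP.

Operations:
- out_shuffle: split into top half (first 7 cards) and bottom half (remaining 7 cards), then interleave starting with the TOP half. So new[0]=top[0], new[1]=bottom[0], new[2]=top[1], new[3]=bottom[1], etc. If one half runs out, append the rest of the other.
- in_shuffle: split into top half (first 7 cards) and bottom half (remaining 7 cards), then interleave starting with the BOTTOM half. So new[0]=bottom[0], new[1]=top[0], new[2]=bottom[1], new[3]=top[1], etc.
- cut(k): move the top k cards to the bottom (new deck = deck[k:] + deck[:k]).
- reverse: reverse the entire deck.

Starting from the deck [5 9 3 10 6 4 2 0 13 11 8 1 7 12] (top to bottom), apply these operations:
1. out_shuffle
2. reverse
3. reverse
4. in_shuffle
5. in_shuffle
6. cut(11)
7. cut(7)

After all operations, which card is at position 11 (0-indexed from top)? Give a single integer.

After op 1 (out_shuffle): [5 0 9 13 3 11 10 8 6 1 4 7 2 12]
After op 2 (reverse): [12 2 7 4 1 6 8 10 11 3 13 9 0 5]
After op 3 (reverse): [5 0 9 13 3 11 10 8 6 1 4 7 2 12]
After op 4 (in_shuffle): [8 5 6 0 1 9 4 13 7 3 2 11 12 10]
After op 5 (in_shuffle): [13 8 7 5 3 6 2 0 11 1 12 9 10 4]
After op 6 (cut(11)): [9 10 4 13 8 7 5 3 6 2 0 11 1 12]
After op 7 (cut(7)): [3 6 2 0 11 1 12 9 10 4 13 8 7 5]
Position 11: card 8.

Answer: 8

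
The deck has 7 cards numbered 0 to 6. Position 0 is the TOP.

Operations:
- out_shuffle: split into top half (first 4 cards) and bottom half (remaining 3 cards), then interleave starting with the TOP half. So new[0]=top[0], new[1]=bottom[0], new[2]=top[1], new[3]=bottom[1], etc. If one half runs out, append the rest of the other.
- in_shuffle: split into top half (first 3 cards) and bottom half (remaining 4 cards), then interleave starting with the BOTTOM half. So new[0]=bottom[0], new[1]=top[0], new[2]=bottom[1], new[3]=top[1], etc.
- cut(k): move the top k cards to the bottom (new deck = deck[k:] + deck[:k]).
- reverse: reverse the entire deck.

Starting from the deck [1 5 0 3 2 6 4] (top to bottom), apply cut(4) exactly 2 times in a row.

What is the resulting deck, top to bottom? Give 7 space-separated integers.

After op 1 (cut(4)): [2 6 4 1 5 0 3]
After op 2 (cut(4)): [5 0 3 2 6 4 1]

Answer: 5 0 3 2 6 4 1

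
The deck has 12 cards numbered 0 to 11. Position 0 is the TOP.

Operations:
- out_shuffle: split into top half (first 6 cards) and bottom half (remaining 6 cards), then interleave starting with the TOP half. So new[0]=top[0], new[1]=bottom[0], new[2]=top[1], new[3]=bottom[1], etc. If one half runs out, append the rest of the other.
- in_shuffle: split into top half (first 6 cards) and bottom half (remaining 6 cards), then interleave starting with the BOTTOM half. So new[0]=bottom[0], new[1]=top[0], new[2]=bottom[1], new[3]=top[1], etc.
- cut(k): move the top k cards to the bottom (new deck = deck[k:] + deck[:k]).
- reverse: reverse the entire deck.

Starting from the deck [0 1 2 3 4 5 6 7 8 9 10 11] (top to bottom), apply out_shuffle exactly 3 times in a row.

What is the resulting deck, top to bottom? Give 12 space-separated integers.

Answer: 0 7 3 10 6 2 9 5 1 8 4 11

Derivation:
After op 1 (out_shuffle): [0 6 1 7 2 8 3 9 4 10 5 11]
After op 2 (out_shuffle): [0 3 6 9 1 4 7 10 2 5 8 11]
After op 3 (out_shuffle): [0 7 3 10 6 2 9 5 1 8 4 11]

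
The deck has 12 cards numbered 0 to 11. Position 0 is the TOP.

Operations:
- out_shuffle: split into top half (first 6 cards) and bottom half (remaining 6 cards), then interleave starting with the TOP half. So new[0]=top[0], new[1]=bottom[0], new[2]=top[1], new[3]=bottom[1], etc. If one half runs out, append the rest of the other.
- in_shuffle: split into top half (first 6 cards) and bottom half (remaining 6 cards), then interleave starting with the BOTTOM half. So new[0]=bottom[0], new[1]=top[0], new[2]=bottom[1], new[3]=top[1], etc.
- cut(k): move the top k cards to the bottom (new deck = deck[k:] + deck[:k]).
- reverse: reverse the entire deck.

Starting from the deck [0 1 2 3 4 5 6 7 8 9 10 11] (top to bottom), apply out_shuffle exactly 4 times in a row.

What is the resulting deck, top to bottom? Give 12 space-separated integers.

Answer: 0 9 7 5 3 1 10 8 6 4 2 11

Derivation:
After op 1 (out_shuffle): [0 6 1 7 2 8 3 9 4 10 5 11]
After op 2 (out_shuffle): [0 3 6 9 1 4 7 10 2 5 8 11]
After op 3 (out_shuffle): [0 7 3 10 6 2 9 5 1 8 4 11]
After op 4 (out_shuffle): [0 9 7 5 3 1 10 8 6 4 2 11]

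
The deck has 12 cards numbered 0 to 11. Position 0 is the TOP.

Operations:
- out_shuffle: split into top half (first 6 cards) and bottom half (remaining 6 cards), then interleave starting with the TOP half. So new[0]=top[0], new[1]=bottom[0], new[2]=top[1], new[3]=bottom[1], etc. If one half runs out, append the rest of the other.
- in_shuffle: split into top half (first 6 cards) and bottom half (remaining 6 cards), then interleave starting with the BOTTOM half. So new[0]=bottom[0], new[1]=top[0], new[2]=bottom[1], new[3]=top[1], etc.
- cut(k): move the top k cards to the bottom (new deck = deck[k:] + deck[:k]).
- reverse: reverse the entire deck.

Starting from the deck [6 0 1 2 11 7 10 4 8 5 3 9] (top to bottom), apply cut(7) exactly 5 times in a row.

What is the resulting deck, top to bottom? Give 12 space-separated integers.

After op 1 (cut(7)): [4 8 5 3 9 6 0 1 2 11 7 10]
After op 2 (cut(7)): [1 2 11 7 10 4 8 5 3 9 6 0]
After op 3 (cut(7)): [5 3 9 6 0 1 2 11 7 10 4 8]
After op 4 (cut(7)): [11 7 10 4 8 5 3 9 6 0 1 2]
After op 5 (cut(7)): [9 6 0 1 2 11 7 10 4 8 5 3]

Answer: 9 6 0 1 2 11 7 10 4 8 5 3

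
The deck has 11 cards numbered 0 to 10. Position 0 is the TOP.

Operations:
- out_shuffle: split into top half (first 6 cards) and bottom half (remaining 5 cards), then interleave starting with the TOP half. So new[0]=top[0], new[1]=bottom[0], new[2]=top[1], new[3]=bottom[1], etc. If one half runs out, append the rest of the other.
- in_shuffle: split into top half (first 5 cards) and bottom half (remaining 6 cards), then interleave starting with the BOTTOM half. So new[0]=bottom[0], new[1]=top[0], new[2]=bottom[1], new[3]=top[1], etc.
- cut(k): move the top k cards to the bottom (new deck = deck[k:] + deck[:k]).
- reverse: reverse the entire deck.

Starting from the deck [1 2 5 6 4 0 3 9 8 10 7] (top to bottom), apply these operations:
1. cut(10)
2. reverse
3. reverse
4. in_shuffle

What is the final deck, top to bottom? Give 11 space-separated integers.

Answer: 4 7 0 1 3 2 9 5 8 6 10

Derivation:
After op 1 (cut(10)): [7 1 2 5 6 4 0 3 9 8 10]
After op 2 (reverse): [10 8 9 3 0 4 6 5 2 1 7]
After op 3 (reverse): [7 1 2 5 6 4 0 3 9 8 10]
After op 4 (in_shuffle): [4 7 0 1 3 2 9 5 8 6 10]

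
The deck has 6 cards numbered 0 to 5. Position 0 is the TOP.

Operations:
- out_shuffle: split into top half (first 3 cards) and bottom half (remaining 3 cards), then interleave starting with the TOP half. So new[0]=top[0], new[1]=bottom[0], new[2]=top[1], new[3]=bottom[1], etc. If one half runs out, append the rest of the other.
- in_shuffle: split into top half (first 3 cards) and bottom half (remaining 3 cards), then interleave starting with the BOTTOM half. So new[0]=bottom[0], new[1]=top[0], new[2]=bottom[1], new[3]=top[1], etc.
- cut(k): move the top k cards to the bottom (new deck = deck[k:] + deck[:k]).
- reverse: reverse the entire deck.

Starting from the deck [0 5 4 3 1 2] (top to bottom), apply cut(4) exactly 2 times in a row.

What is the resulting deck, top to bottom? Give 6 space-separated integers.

Answer: 4 3 1 2 0 5

Derivation:
After op 1 (cut(4)): [1 2 0 5 4 3]
After op 2 (cut(4)): [4 3 1 2 0 5]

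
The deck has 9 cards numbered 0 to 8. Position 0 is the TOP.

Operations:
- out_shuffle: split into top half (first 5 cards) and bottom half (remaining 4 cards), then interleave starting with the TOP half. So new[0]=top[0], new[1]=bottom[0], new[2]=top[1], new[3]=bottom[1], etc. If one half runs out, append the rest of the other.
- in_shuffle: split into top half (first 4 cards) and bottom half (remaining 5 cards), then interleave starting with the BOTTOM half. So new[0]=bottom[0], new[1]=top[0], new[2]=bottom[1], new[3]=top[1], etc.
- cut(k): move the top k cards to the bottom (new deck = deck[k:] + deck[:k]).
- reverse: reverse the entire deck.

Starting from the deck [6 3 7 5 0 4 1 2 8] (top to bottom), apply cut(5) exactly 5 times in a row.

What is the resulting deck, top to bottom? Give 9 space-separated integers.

Answer: 2 8 6 3 7 5 0 4 1

Derivation:
After op 1 (cut(5)): [4 1 2 8 6 3 7 5 0]
After op 2 (cut(5)): [3 7 5 0 4 1 2 8 6]
After op 3 (cut(5)): [1 2 8 6 3 7 5 0 4]
After op 4 (cut(5)): [7 5 0 4 1 2 8 6 3]
After op 5 (cut(5)): [2 8 6 3 7 5 0 4 1]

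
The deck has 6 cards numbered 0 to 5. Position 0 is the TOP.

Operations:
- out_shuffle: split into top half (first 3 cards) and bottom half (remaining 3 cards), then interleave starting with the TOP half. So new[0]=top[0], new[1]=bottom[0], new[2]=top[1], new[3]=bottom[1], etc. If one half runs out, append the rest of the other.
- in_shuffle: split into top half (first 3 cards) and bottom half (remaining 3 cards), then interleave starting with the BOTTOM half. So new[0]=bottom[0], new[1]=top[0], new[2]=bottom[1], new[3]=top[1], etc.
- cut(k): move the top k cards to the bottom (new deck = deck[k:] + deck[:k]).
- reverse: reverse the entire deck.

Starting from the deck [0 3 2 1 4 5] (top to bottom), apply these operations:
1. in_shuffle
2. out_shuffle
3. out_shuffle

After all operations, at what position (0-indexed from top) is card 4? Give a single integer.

Answer: 3

Derivation:
After op 1 (in_shuffle): [1 0 4 3 5 2]
After op 2 (out_shuffle): [1 3 0 5 4 2]
After op 3 (out_shuffle): [1 5 3 4 0 2]
Card 4 is at position 3.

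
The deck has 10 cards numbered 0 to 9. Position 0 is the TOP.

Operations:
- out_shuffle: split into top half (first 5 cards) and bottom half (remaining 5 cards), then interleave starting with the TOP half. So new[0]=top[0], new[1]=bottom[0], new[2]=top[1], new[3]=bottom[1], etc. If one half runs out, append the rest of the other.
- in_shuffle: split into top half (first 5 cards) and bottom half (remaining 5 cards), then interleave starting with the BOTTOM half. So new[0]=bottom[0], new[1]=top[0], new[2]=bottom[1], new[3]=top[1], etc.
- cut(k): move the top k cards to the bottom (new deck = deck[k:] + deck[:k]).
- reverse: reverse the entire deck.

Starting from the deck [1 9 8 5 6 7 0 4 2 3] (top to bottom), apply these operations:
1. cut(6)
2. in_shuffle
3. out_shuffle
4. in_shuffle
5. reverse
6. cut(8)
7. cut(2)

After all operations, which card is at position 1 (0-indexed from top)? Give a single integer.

Answer: 1

Derivation:
After op 1 (cut(6)): [0 4 2 3 1 9 8 5 6 7]
After op 2 (in_shuffle): [9 0 8 4 5 2 6 3 7 1]
After op 3 (out_shuffle): [9 2 0 6 8 3 4 7 5 1]
After op 4 (in_shuffle): [3 9 4 2 7 0 5 6 1 8]
After op 5 (reverse): [8 1 6 5 0 7 2 4 9 3]
After op 6 (cut(8)): [9 3 8 1 6 5 0 7 2 4]
After op 7 (cut(2)): [8 1 6 5 0 7 2 4 9 3]
Position 1: card 1.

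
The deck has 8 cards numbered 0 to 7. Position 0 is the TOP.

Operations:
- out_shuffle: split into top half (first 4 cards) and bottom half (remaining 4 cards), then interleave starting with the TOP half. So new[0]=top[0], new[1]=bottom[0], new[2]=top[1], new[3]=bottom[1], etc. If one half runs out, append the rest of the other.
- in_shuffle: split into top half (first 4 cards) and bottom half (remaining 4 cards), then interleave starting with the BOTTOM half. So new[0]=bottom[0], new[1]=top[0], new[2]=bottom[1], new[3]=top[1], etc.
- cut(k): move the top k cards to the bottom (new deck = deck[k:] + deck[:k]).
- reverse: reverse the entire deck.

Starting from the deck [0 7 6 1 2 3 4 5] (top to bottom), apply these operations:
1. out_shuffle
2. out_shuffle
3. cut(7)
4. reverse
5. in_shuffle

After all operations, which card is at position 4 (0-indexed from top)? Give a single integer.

Answer: 0

Derivation:
After op 1 (out_shuffle): [0 2 7 3 6 4 1 5]
After op 2 (out_shuffle): [0 6 2 4 7 1 3 5]
After op 3 (cut(7)): [5 0 6 2 4 7 1 3]
After op 4 (reverse): [3 1 7 4 2 6 0 5]
After op 5 (in_shuffle): [2 3 6 1 0 7 5 4]
Position 4: card 0.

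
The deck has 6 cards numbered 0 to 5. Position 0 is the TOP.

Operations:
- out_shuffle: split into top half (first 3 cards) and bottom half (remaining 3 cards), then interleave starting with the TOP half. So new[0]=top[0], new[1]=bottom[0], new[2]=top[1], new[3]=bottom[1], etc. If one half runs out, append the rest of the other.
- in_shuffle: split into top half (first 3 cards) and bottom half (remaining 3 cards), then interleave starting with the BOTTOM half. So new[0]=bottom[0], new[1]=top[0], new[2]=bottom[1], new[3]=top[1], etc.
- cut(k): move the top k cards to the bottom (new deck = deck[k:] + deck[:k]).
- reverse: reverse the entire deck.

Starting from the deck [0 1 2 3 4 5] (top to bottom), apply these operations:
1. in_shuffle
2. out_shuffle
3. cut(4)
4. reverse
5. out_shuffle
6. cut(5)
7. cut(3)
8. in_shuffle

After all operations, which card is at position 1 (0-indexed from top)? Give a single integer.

Answer: 0

Derivation:
After op 1 (in_shuffle): [3 0 4 1 5 2]
After op 2 (out_shuffle): [3 1 0 5 4 2]
After op 3 (cut(4)): [4 2 3 1 0 5]
After op 4 (reverse): [5 0 1 3 2 4]
After op 5 (out_shuffle): [5 3 0 2 1 4]
After op 6 (cut(5)): [4 5 3 0 2 1]
After op 7 (cut(3)): [0 2 1 4 5 3]
After op 8 (in_shuffle): [4 0 5 2 3 1]
Position 1: card 0.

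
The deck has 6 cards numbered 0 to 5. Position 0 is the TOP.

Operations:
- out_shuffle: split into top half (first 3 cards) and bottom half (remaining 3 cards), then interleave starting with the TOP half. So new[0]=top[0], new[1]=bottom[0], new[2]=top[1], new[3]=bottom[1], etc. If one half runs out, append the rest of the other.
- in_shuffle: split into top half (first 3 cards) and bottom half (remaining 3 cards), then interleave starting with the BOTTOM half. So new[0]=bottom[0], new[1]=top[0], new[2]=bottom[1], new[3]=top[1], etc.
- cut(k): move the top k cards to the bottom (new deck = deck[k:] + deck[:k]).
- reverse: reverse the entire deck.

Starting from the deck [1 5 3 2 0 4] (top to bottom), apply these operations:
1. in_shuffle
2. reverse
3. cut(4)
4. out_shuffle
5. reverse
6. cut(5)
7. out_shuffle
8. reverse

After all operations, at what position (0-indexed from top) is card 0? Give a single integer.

Answer: 3

Derivation:
After op 1 (in_shuffle): [2 1 0 5 4 3]
After op 2 (reverse): [3 4 5 0 1 2]
After op 3 (cut(4)): [1 2 3 4 5 0]
After op 4 (out_shuffle): [1 4 2 5 3 0]
After op 5 (reverse): [0 3 5 2 4 1]
After op 6 (cut(5)): [1 0 3 5 2 4]
After op 7 (out_shuffle): [1 5 0 2 3 4]
After op 8 (reverse): [4 3 2 0 5 1]
Card 0 is at position 3.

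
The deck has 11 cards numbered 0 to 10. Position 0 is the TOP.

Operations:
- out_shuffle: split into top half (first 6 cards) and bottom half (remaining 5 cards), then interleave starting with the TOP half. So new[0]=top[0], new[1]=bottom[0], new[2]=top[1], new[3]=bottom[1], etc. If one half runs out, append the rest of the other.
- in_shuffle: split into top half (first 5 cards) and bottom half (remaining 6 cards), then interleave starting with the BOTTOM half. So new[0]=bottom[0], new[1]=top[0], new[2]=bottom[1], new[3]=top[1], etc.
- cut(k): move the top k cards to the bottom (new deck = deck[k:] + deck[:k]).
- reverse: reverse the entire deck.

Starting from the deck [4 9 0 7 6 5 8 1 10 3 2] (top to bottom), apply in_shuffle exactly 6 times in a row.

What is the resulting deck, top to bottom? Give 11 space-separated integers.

After op 1 (in_shuffle): [5 4 8 9 1 0 10 7 3 6 2]
After op 2 (in_shuffle): [0 5 10 4 7 8 3 9 6 1 2]
After op 3 (in_shuffle): [8 0 3 5 9 10 6 4 1 7 2]
After op 4 (in_shuffle): [10 8 6 0 4 3 1 5 7 9 2]
After op 5 (in_shuffle): [3 10 1 8 5 6 7 0 9 4 2]
After op 6 (in_shuffle): [6 3 7 10 0 1 9 8 4 5 2]

Answer: 6 3 7 10 0 1 9 8 4 5 2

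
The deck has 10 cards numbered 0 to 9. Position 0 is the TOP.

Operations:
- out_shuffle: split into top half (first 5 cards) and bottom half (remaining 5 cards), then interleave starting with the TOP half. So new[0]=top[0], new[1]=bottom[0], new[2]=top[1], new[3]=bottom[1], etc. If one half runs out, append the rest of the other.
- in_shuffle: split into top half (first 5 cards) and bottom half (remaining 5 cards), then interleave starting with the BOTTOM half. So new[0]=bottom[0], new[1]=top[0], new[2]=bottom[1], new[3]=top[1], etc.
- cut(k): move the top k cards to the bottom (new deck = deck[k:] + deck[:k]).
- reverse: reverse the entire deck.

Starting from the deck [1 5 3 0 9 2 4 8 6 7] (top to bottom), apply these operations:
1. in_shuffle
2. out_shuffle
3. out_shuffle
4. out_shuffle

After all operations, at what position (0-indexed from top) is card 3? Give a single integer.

After op 1 (in_shuffle): [2 1 4 5 8 3 6 0 7 9]
After op 2 (out_shuffle): [2 3 1 6 4 0 5 7 8 9]
After op 3 (out_shuffle): [2 0 3 5 1 7 6 8 4 9]
After op 4 (out_shuffle): [2 7 0 6 3 8 5 4 1 9]
Card 3 is at position 4.

Answer: 4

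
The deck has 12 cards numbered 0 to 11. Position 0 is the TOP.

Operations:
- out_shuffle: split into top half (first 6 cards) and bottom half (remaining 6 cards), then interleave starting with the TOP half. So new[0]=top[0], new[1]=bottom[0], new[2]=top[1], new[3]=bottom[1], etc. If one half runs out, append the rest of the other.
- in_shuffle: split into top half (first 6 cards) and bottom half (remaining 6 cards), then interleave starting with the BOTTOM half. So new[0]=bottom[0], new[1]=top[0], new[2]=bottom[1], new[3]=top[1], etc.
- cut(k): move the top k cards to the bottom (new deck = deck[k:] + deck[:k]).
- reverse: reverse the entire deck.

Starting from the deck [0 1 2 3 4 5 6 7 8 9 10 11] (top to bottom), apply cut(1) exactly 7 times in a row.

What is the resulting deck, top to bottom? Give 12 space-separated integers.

Answer: 7 8 9 10 11 0 1 2 3 4 5 6

Derivation:
After op 1 (cut(1)): [1 2 3 4 5 6 7 8 9 10 11 0]
After op 2 (cut(1)): [2 3 4 5 6 7 8 9 10 11 0 1]
After op 3 (cut(1)): [3 4 5 6 7 8 9 10 11 0 1 2]
After op 4 (cut(1)): [4 5 6 7 8 9 10 11 0 1 2 3]
After op 5 (cut(1)): [5 6 7 8 9 10 11 0 1 2 3 4]
After op 6 (cut(1)): [6 7 8 9 10 11 0 1 2 3 4 5]
After op 7 (cut(1)): [7 8 9 10 11 0 1 2 3 4 5 6]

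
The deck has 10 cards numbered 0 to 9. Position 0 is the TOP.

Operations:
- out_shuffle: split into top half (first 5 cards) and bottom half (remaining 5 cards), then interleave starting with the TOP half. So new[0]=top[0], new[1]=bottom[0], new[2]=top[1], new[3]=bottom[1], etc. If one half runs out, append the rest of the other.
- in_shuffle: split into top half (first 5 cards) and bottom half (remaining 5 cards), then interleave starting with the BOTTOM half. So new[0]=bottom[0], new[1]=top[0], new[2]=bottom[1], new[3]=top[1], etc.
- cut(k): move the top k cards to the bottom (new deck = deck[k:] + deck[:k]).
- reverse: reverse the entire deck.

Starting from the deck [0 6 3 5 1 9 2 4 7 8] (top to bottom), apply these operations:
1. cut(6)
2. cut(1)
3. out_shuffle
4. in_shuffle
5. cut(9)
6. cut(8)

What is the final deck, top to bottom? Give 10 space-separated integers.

Answer: 5 2 8 1 4 0 3 9 7 6

Derivation:
After op 1 (cut(6)): [2 4 7 8 0 6 3 5 1 9]
After op 2 (cut(1)): [4 7 8 0 6 3 5 1 9 2]
After op 3 (out_shuffle): [4 3 7 5 8 1 0 9 6 2]
After op 4 (in_shuffle): [1 4 0 3 9 7 6 5 2 8]
After op 5 (cut(9)): [8 1 4 0 3 9 7 6 5 2]
After op 6 (cut(8)): [5 2 8 1 4 0 3 9 7 6]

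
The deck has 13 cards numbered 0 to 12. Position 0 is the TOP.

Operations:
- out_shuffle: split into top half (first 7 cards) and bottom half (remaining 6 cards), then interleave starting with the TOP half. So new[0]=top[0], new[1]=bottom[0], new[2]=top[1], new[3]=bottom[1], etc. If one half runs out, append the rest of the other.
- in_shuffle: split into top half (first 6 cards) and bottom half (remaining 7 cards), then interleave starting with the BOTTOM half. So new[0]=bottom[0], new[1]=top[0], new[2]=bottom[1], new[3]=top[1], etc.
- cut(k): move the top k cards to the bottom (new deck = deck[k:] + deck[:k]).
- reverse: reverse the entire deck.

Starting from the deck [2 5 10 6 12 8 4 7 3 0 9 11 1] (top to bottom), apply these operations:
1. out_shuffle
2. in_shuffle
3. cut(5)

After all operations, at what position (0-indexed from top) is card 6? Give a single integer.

After op 1 (out_shuffle): [2 7 5 3 10 0 6 9 12 11 8 1 4]
After op 2 (in_shuffle): [6 2 9 7 12 5 11 3 8 10 1 0 4]
After op 3 (cut(5)): [5 11 3 8 10 1 0 4 6 2 9 7 12]
Card 6 is at position 8.

Answer: 8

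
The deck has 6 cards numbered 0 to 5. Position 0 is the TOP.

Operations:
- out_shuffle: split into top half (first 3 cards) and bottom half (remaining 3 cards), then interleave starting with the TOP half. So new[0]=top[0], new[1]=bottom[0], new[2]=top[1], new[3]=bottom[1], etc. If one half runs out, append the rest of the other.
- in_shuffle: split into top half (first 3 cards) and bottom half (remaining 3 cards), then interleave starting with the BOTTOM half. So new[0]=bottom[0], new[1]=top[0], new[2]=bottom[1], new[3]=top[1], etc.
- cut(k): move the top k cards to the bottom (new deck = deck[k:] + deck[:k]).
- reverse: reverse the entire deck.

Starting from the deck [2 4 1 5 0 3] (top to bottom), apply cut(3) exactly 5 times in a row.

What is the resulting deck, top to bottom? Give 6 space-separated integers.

After op 1 (cut(3)): [5 0 3 2 4 1]
After op 2 (cut(3)): [2 4 1 5 0 3]
After op 3 (cut(3)): [5 0 3 2 4 1]
After op 4 (cut(3)): [2 4 1 5 0 3]
After op 5 (cut(3)): [5 0 3 2 4 1]

Answer: 5 0 3 2 4 1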